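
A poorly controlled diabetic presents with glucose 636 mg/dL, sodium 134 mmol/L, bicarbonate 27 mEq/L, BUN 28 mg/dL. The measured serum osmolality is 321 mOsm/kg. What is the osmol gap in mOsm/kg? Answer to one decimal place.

7.7 mOsm/kg

Calculated osmolality = 2·Na + glucose/18 + BUN/2.8
= 2·134 + 636/18 + 28/2.8
= 268 + 35.33 + 10
= 313.33 mOsm/kg ≈ 313.3 mOsm/kg
Osmolar gap = measured − calculated = 321 − 313.3 = 7.7 mOsm/kg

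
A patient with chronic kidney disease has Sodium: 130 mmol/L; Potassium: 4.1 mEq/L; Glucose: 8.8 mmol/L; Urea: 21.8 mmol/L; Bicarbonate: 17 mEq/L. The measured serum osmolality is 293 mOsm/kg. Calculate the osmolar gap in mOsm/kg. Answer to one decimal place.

2.4 mOsm/kg

Calculated osmolality = 2·Na + glucose + urea
= 2·130 + 8.8 + 21.8
= 260 + 8.80 + 21.80
= 290.6 mOsm/kg ≈ 290.6 mOsm/kg
Osmolar gap = measured − calculated = 293 − 290.6 = 2.4 mOsm/kg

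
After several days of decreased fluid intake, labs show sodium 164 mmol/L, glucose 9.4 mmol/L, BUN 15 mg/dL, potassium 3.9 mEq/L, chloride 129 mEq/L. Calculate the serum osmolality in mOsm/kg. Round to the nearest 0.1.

342.8 mOsm/kg

Calculated osmolality = 2·Na + glucose + BUN/2.8
= 2·164 + 9.4 + 15/2.8
= 328 + 9.40 + 5.36
= 342.76 mOsm/kg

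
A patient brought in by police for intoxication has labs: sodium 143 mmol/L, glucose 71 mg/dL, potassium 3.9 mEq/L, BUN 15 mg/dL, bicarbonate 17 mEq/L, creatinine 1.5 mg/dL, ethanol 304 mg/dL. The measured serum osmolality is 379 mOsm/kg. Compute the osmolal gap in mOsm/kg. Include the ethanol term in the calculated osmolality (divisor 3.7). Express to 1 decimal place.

1.5 mOsm/kg

Calculated osmolality = 2·Na + glucose/18 + BUN/2.8 + ethanol/3.7
= 2·143 + 71/18 + 15/2.8 + 304/3.7
= 286 + 3.94 + 5.36 + 82.16
= 377.46 mOsm/kg ≈ 377.5 mOsm/kg
Osmolar gap = measured − calculated = 379 − 377.5 = 1.5 mOsm/kg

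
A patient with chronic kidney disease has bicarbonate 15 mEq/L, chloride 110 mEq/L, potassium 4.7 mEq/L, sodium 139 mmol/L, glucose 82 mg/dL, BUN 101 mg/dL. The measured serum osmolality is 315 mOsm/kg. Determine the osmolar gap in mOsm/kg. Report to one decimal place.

Calculated osmolality = 2·Na + glucose/18 + BUN/2.8
= 2·139 + 82/18 + 101/2.8
= 278 + 4.56 + 36.07
= 318.63 mOsm/kg ≈ 318.6 mOsm/kg
Osmolar gap = measured − calculated = 315 − 318.6 = -3.6 mOsm/kg

-3.6 mOsm/kg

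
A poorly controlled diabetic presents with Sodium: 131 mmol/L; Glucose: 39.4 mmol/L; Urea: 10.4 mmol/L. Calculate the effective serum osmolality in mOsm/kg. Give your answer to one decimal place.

Effective osmolality excludes urea (freely permeant across cell membranes):
2·Na + glucose
= 2·131 + 39.4
= 262 + 39.4
= 301.4 mOsm/kg

301.4 mOsm/kg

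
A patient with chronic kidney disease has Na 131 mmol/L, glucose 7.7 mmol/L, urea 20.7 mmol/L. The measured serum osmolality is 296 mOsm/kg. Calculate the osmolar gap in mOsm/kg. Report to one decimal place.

5.6 mOsm/kg

Calculated osmolality = 2·Na + glucose + urea
= 2·131 + 7.7 + 20.7
= 262 + 7.70 + 20.70
= 290.4 mOsm/kg ≈ 290.4 mOsm/kg
Osmolar gap = measured − calculated = 296 − 290.4 = 5.6 mOsm/kg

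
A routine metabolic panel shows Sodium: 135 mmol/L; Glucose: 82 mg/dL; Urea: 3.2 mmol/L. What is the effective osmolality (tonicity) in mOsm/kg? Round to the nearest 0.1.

Effective osmolality excludes urea (freely permeant across cell membranes):
2·Na + glucose/18
= 2·135 + 82/18
= 270 + 4.56
= 274.56 mOsm/kg

274.6 mOsm/kg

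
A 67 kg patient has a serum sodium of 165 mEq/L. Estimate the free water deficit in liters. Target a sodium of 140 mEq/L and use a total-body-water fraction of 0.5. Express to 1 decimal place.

TBW = 0.5 · 67 = 33.5 L
Free water deficit = TBW · (Na/140 − 1)
= 33.5 · (165/140 − 1)
= 33.5 · 0.1786
= 5.98 L

6.0 L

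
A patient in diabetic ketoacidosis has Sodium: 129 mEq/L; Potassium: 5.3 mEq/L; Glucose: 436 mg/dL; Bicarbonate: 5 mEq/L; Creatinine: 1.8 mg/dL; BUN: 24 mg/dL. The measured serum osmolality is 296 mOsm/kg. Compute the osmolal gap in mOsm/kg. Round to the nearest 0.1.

5.2 mOsm/kg

Calculated osmolality = 2·Na + glucose/18 + BUN/2.8
= 2·129 + 436/18 + 24/2.8
= 258 + 24.22 + 8.57
= 290.79 mOsm/kg ≈ 290.8 mOsm/kg
Osmolar gap = measured − calculated = 296 − 290.8 = 5.2 mOsm/kg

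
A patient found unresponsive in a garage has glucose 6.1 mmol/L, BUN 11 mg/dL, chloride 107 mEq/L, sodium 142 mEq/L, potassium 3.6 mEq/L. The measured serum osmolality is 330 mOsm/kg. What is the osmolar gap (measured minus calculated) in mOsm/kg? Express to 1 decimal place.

Calculated osmolality = 2·Na + glucose + BUN/2.8
= 2·142 + 6.1 + 11/2.8
= 284 + 6.10 + 3.93
= 294.03 mOsm/kg ≈ 294.0 mOsm/kg
Osmolar gap = measured − calculated = 330 − 294.0 = 36.0 mOsm/kg

36.0 mOsm/kg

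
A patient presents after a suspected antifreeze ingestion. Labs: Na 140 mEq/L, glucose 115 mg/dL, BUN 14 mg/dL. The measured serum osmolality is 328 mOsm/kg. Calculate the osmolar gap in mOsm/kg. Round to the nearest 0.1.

36.6 mOsm/kg

Calculated osmolality = 2·Na + glucose/18 + BUN/2.8
= 2·140 + 115/18 + 14/2.8
= 280 + 6.39 + 5
= 291.39 mOsm/kg ≈ 291.4 mOsm/kg
Osmolar gap = measured − calculated = 328 − 291.4 = 36.6 mOsm/kg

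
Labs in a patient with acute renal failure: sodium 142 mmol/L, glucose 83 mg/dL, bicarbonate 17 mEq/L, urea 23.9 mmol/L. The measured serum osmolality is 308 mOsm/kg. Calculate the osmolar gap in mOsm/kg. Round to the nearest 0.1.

Calculated osmolality = 2·Na + glucose/18 + urea
= 2·142 + 83/18 + 23.9
= 284 + 4.61 + 23.90
= 312.51 mOsm/kg ≈ 312.5 mOsm/kg
Osmolar gap = measured − calculated = 308 − 312.5 = -4.5 mOsm/kg

-4.5 mOsm/kg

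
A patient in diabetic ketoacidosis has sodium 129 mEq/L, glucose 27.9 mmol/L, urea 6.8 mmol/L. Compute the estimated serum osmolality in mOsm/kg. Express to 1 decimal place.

Calculated osmolality = 2·Na + glucose + urea
= 2·129 + 27.9 + 6.8
= 258 + 27.90 + 6.80
= 292.7 mOsm/kg

292.7 mOsm/kg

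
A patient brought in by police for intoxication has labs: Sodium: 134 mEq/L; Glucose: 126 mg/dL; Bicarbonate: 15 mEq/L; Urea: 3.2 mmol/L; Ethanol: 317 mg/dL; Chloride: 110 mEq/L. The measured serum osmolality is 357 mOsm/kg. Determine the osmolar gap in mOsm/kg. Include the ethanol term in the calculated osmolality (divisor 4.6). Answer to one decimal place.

9.9 mOsm/kg

Calculated osmolality = 2·Na + glucose/18 + urea + ethanol/4.6
= 2·134 + 126/18 + 3.2 + 317/4.6
= 268 + 7 + 3.20 + 68.91
= 347.11 mOsm/kg ≈ 347.1 mOsm/kg
Osmolar gap = measured − calculated = 357 − 347.1 = 9.9 mOsm/kg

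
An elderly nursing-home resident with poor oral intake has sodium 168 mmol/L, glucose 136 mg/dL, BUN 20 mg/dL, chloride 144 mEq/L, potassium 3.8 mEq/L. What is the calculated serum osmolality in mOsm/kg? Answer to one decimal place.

350.7 mOsm/kg

Calculated osmolality = 2·Na + glucose/18 + BUN/2.8
= 2·168 + 136/18 + 20/2.8
= 336 + 7.56 + 7.14
= 350.7 mOsm/kg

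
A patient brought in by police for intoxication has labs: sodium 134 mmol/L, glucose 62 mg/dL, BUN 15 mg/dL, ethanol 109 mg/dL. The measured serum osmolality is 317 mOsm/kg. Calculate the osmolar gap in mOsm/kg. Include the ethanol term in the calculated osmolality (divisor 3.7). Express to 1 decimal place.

Calculated osmolality = 2·Na + glucose/18 + BUN/2.8 + ethanol/3.7
= 2·134 + 62/18 + 15/2.8 + 109/3.7
= 268 + 3.44 + 5.36 + 29.46
= 306.26 mOsm/kg ≈ 306.3 mOsm/kg
Osmolar gap = measured − calculated = 317 − 306.3 = 10.7 mOsm/kg

10.7 mOsm/kg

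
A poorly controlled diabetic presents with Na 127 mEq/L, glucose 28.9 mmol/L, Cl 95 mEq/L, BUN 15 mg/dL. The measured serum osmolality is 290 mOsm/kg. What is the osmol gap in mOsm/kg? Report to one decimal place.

1.7 mOsm/kg

Calculated osmolality = 2·Na + glucose + BUN/2.8
= 2·127 + 28.9 + 15/2.8
= 254 + 28.90 + 5.36
= 288.26 mOsm/kg ≈ 288.3 mOsm/kg
Osmolar gap = measured − calculated = 290 − 288.3 = 1.7 mOsm/kg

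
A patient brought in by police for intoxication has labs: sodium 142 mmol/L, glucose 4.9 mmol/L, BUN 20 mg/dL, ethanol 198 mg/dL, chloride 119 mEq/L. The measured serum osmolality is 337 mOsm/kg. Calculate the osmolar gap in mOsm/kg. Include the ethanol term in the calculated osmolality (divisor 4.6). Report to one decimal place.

-2.1 mOsm/kg

Calculated osmolality = 2·Na + glucose + BUN/2.8 + ethanol/4.6
= 2·142 + 4.9 + 20/2.8 + 198/4.6
= 284 + 4.90 + 7.14 + 43.04
= 339.08 mOsm/kg ≈ 339.1 mOsm/kg
Osmolar gap = measured − calculated = 337 − 339.1 = -2.1 mOsm/kg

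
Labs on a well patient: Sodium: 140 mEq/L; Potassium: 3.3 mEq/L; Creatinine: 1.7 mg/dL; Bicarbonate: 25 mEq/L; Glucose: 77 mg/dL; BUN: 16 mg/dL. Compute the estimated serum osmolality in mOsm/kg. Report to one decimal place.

290.0 mOsm/kg

Calculated osmolality = 2·Na + glucose/18 + BUN/2.8
= 2·140 + 77/18 + 16/2.8
= 280 + 4.28 + 5.71
= 289.99 mOsm/kg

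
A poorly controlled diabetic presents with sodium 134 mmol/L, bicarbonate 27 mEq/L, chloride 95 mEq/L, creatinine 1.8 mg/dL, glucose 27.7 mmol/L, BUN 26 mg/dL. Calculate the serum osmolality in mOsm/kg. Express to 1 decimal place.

Calculated osmolality = 2·Na + glucose + BUN/2.8
= 2·134 + 27.7 + 26/2.8
= 268 + 27.70 + 9.29
= 304.99 mOsm/kg

305.0 mOsm/kg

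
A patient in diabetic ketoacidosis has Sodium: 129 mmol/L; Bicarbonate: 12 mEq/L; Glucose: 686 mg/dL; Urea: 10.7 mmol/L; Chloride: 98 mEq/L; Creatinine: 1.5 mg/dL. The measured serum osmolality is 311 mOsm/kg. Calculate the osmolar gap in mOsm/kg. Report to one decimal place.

Calculated osmolality = 2·Na + glucose/18 + urea
= 2·129 + 686/18 + 10.7
= 258 + 38.11 + 10.70
= 306.81 mOsm/kg ≈ 306.8 mOsm/kg
Osmolar gap = measured − calculated = 311 − 306.8 = 4.2 mOsm/kg

4.2 mOsm/kg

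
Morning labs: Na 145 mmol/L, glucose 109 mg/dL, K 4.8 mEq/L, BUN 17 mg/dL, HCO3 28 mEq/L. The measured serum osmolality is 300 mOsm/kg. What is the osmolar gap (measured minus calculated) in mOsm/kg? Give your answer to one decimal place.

Calculated osmolality = 2·Na + glucose/18 + BUN/2.8
= 2·145 + 109/18 + 17/2.8
= 290 + 6.06 + 6.07
= 302.13 mOsm/kg ≈ 302.1 mOsm/kg
Osmolar gap = measured − calculated = 300 − 302.1 = -2.1 mOsm/kg

-2.1 mOsm/kg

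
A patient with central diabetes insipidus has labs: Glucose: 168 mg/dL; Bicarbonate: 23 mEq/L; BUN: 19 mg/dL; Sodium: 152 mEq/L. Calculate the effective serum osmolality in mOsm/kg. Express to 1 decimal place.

313.3 mOsm/kg

Effective osmolality excludes urea (freely permeant across cell membranes):
2·Na + glucose/18
= 2·152 + 168/18
= 304 + 9.33
= 313.33 mOsm/kg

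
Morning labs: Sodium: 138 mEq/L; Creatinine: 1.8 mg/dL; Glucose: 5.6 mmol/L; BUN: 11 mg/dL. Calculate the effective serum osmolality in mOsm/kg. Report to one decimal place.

281.6 mOsm/kg

Effective osmolality excludes urea (freely permeant across cell membranes):
2·Na + glucose
= 2·138 + 5.6
= 276 + 5.6
= 281.6 mOsm/kg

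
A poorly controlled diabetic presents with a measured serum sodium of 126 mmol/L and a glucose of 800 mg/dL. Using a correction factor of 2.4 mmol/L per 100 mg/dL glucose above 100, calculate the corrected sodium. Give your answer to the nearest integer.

143 mmol/L

Corrected Na = measured Na + 2.4 · (glucose − 100)/100
= 126 + 2.4 · (800 − 100)/100
= 126 + 16.8
= 142.8 mmol/L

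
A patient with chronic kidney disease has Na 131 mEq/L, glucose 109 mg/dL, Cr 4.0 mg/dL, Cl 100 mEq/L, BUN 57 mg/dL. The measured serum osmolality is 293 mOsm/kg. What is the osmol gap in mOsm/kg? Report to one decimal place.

4.6 mOsm/kg

Calculated osmolality = 2·Na + glucose/18 + BUN/2.8
= 2·131 + 109/18 + 57/2.8
= 262 + 6.06 + 20.36
= 288.42 mOsm/kg ≈ 288.4 mOsm/kg
Osmolar gap = measured − calculated = 293 − 288.4 = 4.6 mOsm/kg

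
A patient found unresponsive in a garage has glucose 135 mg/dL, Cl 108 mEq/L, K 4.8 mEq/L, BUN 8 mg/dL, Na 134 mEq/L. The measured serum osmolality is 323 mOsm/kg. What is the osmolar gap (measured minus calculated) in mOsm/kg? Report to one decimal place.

Calculated osmolality = 2·Na + glucose/18 + BUN/2.8
= 2·134 + 135/18 + 8/2.8
= 268 + 7.50 + 2.86
= 278.36 mOsm/kg ≈ 278.4 mOsm/kg
Osmolar gap = measured − calculated = 323 − 278.4 = 44.6 mOsm/kg

44.6 mOsm/kg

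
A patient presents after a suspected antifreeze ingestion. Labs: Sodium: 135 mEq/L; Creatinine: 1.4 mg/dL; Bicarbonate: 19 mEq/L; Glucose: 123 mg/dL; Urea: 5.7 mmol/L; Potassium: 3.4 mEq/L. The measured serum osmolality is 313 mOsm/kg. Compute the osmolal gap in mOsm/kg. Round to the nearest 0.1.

30.5 mOsm/kg

Calculated osmolality = 2·Na + glucose/18 + urea
= 2·135 + 123/18 + 5.7
= 270 + 6.83 + 5.70
= 282.53 mOsm/kg ≈ 282.5 mOsm/kg
Osmolar gap = measured − calculated = 313 − 282.5 = 30.5 mOsm/kg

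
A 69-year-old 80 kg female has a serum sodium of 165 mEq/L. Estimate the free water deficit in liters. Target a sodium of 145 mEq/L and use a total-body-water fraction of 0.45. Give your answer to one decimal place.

TBW = 0.45 · 80 = 36 L
Free water deficit = TBW · (Na/145 − 1)
= 36 · (165/145 − 1)
= 36 · 0.1379
= 4.96 L

5.0 L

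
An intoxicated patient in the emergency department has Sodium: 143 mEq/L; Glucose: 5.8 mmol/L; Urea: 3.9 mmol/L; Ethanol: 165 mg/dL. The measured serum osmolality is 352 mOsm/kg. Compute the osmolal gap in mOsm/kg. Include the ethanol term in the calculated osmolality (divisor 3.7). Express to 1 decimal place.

Calculated osmolality = 2·Na + glucose + urea + ethanol/3.7
= 2·143 + 5.8 + 3.9 + 165/3.7
= 286 + 5.80 + 3.90 + 44.59
= 340.29 mOsm/kg ≈ 340.3 mOsm/kg
Osmolar gap = measured − calculated = 352 − 340.3 = 11.7 mOsm/kg

11.7 mOsm/kg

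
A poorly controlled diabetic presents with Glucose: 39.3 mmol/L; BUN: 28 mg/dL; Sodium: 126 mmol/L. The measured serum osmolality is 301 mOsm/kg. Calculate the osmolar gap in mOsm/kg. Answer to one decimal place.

Calculated osmolality = 2·Na + glucose + BUN/2.8
= 2·126 + 39.3 + 28/2.8
= 252 + 39.30 + 10
= 301.3 mOsm/kg ≈ 301.3 mOsm/kg
Osmolar gap = measured − calculated = 301 − 301.3 = -0.3 mOsm/kg

-0.3 mOsm/kg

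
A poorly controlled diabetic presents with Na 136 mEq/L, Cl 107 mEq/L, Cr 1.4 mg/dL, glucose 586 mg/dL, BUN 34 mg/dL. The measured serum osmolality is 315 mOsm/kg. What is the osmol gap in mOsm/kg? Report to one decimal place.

Calculated osmolality = 2·Na + glucose/18 + BUN/2.8
= 2·136 + 586/18 + 34/2.8
= 272 + 32.56 + 12.14
= 316.7 mOsm/kg ≈ 316.7 mOsm/kg
Osmolar gap = measured − calculated = 315 − 316.7 = -1.7 mOsm/kg

-1.7 mOsm/kg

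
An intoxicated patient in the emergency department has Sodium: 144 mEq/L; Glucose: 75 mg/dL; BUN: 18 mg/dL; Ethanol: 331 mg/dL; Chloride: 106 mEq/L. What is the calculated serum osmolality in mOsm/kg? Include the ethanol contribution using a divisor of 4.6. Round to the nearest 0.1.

Calculated osmolality = 2·Na + glucose/18 + BUN/2.8 + ethanol/4.6
= 2·144 + 75/18 + 18/2.8 + 331/4.6
= 288 + 4.17 + 6.43 + 71.96
= 370.56 mOsm/kg

370.6 mOsm/kg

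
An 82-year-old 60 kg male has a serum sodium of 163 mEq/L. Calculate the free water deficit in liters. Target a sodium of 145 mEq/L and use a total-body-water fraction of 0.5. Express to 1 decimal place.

TBW = 0.5 · 60 = 30 L
Free water deficit = TBW · (Na/145 − 1)
= 30 · (163/145 − 1)
= 30 · 0.1241
= 3.72 L

3.7 L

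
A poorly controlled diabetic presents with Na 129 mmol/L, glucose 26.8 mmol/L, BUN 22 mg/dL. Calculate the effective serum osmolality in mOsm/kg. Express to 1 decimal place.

Effective osmolality excludes urea (freely permeant across cell membranes):
2·Na + glucose
= 2·129 + 26.8
= 258 + 26.8
= 284.8 mOsm/kg

284.8 mOsm/kg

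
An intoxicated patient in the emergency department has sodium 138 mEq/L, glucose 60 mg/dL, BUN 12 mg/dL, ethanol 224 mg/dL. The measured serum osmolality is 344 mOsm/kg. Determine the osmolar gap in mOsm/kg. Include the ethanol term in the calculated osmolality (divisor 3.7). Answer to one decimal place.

-0.2 mOsm/kg

Calculated osmolality = 2·Na + glucose/18 + BUN/2.8 + ethanol/3.7
= 2·138 + 60/18 + 12/2.8 + 224/3.7
= 276 + 3.33 + 4.29 + 60.54
= 344.16 mOsm/kg ≈ 344.2 mOsm/kg
Osmolar gap = measured − calculated = 344 − 344.2 = -0.2 mOsm/kg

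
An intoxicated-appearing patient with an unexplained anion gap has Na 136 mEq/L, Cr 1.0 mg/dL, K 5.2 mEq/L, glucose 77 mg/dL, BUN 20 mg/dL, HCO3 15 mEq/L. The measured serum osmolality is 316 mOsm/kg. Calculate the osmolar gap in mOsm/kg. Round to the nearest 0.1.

Calculated osmolality = 2·Na + glucose/18 + BUN/2.8
= 2·136 + 77/18 + 20/2.8
= 272 + 4.28 + 7.14
= 283.42 mOsm/kg ≈ 283.4 mOsm/kg
Osmolar gap = measured − calculated = 316 − 283.4 = 32.6 mOsm/kg

32.6 mOsm/kg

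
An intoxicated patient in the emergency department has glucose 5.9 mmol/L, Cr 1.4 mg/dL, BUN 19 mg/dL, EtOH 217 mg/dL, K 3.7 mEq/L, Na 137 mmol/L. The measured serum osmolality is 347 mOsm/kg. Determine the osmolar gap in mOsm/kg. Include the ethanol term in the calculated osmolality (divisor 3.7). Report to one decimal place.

1.7 mOsm/kg

Calculated osmolality = 2·Na + glucose + BUN/2.8 + ethanol/3.7
= 2·137 + 5.9 + 19/2.8 + 217/3.7
= 274 + 5.90 + 6.79 + 58.65
= 345.34 mOsm/kg ≈ 345.3 mOsm/kg
Osmolar gap = measured − calculated = 347 − 345.3 = 1.7 mOsm/kg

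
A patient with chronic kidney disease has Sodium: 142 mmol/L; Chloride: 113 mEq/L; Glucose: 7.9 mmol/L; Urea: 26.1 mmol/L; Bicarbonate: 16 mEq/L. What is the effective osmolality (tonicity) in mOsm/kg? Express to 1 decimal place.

Effective osmolality excludes urea (freely permeant across cell membranes):
2·Na + glucose
= 2·142 + 7.9
= 284 + 7.9
= 291.9 mOsm/kg

291.9 mOsm/kg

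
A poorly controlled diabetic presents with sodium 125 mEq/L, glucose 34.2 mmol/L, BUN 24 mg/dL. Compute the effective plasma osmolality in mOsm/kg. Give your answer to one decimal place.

Effective osmolality excludes urea (freely permeant across cell membranes):
2·Na + glucose
= 2·125 + 34.2
= 250 + 34.2
= 284.2 mOsm/kg

284.2 mOsm/kg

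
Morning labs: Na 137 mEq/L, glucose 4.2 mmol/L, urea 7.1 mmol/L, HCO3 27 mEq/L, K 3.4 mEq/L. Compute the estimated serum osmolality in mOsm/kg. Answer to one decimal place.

285.3 mOsm/kg

Calculated osmolality = 2·Na + glucose + urea
= 2·137 + 4.2 + 7.1
= 274 + 4.20 + 7.10
= 285.3 mOsm/kg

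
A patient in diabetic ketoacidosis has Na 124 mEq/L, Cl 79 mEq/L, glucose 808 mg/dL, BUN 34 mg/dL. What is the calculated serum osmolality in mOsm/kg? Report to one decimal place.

305.0 mOsm/kg

Calculated osmolality = 2·Na + glucose/18 + BUN/2.8
= 2·124 + 808/18 + 34/2.8
= 248 + 44.89 + 12.14
= 305.03 mOsm/kg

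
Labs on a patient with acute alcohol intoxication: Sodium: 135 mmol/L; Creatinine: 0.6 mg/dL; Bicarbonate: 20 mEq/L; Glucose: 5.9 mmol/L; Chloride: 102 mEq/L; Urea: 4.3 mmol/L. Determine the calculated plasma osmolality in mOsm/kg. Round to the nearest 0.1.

280.2 mOsm/kg

Calculated osmolality = 2·Na + glucose + urea
= 2·135 + 5.9 + 4.3
= 270 + 5.90 + 4.30
= 280.2 mOsm/kg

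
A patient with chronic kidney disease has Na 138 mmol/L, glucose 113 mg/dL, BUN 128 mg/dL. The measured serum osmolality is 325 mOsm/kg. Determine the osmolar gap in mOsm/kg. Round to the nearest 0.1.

-3.0 mOsm/kg

Calculated osmolality = 2·Na + glucose/18 + BUN/2.8
= 2·138 + 113/18 + 128/2.8
= 276 + 6.28 + 45.71
= 327.99 mOsm/kg ≈ 328.0 mOsm/kg
Osmolar gap = measured − calculated = 325 − 328.0 = -3.0 mOsm/kg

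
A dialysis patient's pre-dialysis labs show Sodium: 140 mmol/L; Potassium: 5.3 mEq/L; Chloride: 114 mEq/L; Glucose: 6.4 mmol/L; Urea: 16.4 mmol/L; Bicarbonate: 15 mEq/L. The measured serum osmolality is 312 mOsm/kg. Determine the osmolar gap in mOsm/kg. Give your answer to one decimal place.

Calculated osmolality = 2·Na + glucose + urea
= 2·140 + 6.4 + 16.4
= 280 + 6.40 + 16.40
= 302.8 mOsm/kg ≈ 302.8 mOsm/kg
Osmolar gap = measured − calculated = 312 − 302.8 = 9.2 mOsm/kg

9.2 mOsm/kg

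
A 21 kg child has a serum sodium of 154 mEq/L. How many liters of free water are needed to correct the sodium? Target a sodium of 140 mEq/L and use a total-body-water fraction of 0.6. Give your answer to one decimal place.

1.3 L

TBW = 0.6 · 21 = 12.6 L
Free water deficit = TBW · (Na/140 − 1)
= 12.6 · (154/140 − 1)
= 12.6 · 0.1
= 1.26 L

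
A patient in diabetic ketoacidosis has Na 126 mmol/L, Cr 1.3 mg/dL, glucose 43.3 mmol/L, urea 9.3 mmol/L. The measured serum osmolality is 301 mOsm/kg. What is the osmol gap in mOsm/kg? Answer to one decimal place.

-3.6 mOsm/kg

Calculated osmolality = 2·Na + glucose + urea
= 2·126 + 43.3 + 9.3
= 252 + 43.30 + 9.30
= 304.6 mOsm/kg ≈ 304.6 mOsm/kg
Osmolar gap = measured − calculated = 301 − 304.6 = -3.6 mOsm/kg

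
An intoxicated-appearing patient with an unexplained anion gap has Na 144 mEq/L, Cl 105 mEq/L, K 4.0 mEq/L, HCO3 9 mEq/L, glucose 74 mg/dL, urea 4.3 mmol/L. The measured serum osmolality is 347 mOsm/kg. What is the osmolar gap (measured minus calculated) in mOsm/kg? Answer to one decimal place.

Calculated osmolality = 2·Na + glucose/18 + urea
= 2·144 + 74/18 + 4.3
= 288 + 4.11 + 4.30
= 296.41 mOsm/kg ≈ 296.4 mOsm/kg
Osmolar gap = measured − calculated = 347 − 296.4 = 50.6 mOsm/kg

50.6 mOsm/kg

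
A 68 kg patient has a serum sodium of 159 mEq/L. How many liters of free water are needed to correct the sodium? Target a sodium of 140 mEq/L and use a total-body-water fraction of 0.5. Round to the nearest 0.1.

TBW = 0.5 · 68 = 34 L
Free water deficit = TBW · (Na/140 − 1)
= 34 · (159/140 − 1)
= 34 · 0.1357
= 4.61 L

4.6 L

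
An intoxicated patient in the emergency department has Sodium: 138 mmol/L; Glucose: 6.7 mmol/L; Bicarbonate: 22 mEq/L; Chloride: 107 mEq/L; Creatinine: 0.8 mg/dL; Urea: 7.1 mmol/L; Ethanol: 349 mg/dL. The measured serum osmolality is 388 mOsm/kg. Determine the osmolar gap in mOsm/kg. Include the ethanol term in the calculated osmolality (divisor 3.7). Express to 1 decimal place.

3.9 mOsm/kg

Calculated osmolality = 2·Na + glucose + urea + ethanol/3.7
= 2·138 + 6.7 + 7.1 + 349/3.7
= 276 + 6.70 + 7.10 + 94.32
= 384.12 mOsm/kg ≈ 384.1 mOsm/kg
Osmolar gap = measured − calculated = 388 − 384.1 = 3.9 mOsm/kg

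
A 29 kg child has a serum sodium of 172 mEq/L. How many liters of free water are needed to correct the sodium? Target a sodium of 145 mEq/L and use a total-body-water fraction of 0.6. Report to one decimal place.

3.2 L

TBW = 0.6 · 29 = 17.4 L
Free water deficit = TBW · (Na/145 − 1)
= 17.4 · (172/145 − 1)
= 17.4 · 0.1862
= 3.24 L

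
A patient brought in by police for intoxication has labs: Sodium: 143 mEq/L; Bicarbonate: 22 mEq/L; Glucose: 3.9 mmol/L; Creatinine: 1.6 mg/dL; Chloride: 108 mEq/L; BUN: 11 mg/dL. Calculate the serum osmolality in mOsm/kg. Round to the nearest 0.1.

Calculated osmolality = 2·Na + glucose + BUN/2.8
= 2·143 + 3.9 + 11/2.8
= 286 + 3.90 + 3.93
= 293.83 mOsm/kg

293.8 mOsm/kg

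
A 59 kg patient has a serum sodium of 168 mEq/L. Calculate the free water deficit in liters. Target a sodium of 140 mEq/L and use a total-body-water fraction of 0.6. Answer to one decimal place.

7.1 L

TBW = 0.6 · 59 = 35.4 L
Free water deficit = TBW · (Na/140 − 1)
= 35.4 · (168/140 − 1)
= 35.4 · 0.2
= 7.08 L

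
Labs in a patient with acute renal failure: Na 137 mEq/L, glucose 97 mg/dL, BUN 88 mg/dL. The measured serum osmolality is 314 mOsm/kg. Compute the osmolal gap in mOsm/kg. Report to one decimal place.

3.2 mOsm/kg

Calculated osmolality = 2·Na + glucose/18 + BUN/2.8
= 2·137 + 97/18 + 88/2.8
= 274 + 5.39 + 31.43
= 310.82 mOsm/kg ≈ 310.8 mOsm/kg
Osmolar gap = measured − calculated = 314 − 310.8 = 3.2 mOsm/kg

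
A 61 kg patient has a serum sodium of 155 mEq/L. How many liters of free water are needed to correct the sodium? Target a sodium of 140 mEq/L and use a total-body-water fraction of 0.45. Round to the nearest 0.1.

2.9 L

TBW = 0.45 · 61 = 27.45 L
Free water deficit = TBW · (Na/140 − 1)
= 27.45 · (155/140 − 1)
= 27.45 · 0.1071
= 2.94 L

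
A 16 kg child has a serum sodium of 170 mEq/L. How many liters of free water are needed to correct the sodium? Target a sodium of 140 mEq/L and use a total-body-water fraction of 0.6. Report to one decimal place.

2.1 L

TBW = 0.6 · 16 = 9.6 L
Free water deficit = TBW · (Na/140 − 1)
= 9.6 · (170/140 − 1)
= 9.6 · 0.2143
= 2.06 L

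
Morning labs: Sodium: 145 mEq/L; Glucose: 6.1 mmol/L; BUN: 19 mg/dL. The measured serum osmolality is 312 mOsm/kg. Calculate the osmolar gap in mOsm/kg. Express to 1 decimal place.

9.1 mOsm/kg

Calculated osmolality = 2·Na + glucose + BUN/2.8
= 2·145 + 6.1 + 19/2.8
= 290 + 6.10 + 6.79
= 302.89 mOsm/kg ≈ 302.9 mOsm/kg
Osmolar gap = measured − calculated = 312 − 302.9 = 9.1 mOsm/kg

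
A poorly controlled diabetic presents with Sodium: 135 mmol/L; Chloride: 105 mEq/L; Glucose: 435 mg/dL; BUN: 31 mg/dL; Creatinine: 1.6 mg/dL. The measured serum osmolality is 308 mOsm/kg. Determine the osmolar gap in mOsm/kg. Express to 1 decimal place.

2.8 mOsm/kg

Calculated osmolality = 2·Na + glucose/18 + BUN/2.8
= 2·135 + 435/18 + 31/2.8
= 270 + 24.17 + 11.07
= 305.24 mOsm/kg ≈ 305.2 mOsm/kg
Osmolar gap = measured − calculated = 308 − 305.2 = 2.8 mOsm/kg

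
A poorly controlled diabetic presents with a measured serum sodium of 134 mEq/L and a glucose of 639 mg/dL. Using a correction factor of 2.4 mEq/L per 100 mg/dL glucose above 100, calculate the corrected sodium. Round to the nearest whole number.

147 mEq/L

Corrected Na = measured Na + 2.4 · (glucose − 100)/100
= 134 + 2.4 · (639 − 100)/100
= 134 + 12.9
= 146.9 mEq/L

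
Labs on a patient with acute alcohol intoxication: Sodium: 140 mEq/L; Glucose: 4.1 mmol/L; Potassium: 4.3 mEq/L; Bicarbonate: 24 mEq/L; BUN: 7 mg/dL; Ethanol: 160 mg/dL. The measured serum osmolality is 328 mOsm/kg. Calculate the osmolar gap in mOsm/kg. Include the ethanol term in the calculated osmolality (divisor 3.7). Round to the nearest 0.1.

Calculated osmolality = 2·Na + glucose + BUN/2.8 + ethanol/3.7
= 2·140 + 4.1 + 7/2.8 + 160/3.7
= 280 + 4.10 + 2.50 + 43.24
= 329.84 mOsm/kg ≈ 329.8 mOsm/kg
Osmolar gap = measured − calculated = 328 − 329.8 = -1.8 mOsm/kg

-1.8 mOsm/kg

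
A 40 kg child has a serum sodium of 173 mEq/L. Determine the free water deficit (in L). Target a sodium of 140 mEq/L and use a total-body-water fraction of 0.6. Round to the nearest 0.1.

TBW = 0.6 · 40 = 24 L
Free water deficit = TBW · (Na/140 − 1)
= 24 · (173/140 − 1)
= 24 · 0.2357
= 5.66 L

5.7 L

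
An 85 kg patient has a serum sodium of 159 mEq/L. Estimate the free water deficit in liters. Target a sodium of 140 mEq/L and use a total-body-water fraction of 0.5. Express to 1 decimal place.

5.8 L

TBW = 0.5 · 85 = 42.5 L
Free water deficit = TBW · (Na/140 − 1)
= 42.5 · (159/140 − 1)
= 42.5 · 0.1357
= 5.77 L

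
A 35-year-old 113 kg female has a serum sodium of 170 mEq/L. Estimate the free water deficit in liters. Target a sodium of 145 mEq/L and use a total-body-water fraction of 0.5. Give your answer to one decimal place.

TBW = 0.5 · 113 = 56.5 L
Free water deficit = TBW · (Na/145 − 1)
= 56.5 · (170/145 − 1)
= 56.5 · 0.1724
= 9.74 L

9.7 L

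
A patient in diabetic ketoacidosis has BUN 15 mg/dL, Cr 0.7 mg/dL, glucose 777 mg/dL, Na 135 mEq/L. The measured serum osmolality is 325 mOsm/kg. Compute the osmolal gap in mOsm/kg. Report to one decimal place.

Calculated osmolality = 2·Na + glucose/18 + BUN/2.8
= 2·135 + 777/18 + 15/2.8
= 270 + 43.17 + 5.36
= 318.53 mOsm/kg ≈ 318.5 mOsm/kg
Osmolar gap = measured − calculated = 325 − 318.5 = 6.5 mOsm/kg

6.5 mOsm/kg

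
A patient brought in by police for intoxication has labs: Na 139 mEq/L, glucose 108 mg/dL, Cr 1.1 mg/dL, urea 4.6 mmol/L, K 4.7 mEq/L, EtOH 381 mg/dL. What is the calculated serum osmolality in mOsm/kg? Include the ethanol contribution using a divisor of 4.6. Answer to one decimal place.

371.4 mOsm/kg

Calculated osmolality = 2·Na + glucose/18 + urea + ethanol/4.6
= 2·139 + 108/18 + 4.6 + 381/4.6
= 278 + 6 + 4.60 + 82.83
= 371.43 mOsm/kg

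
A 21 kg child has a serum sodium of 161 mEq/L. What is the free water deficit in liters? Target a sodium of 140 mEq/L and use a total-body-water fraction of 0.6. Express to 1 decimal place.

1.9 L

TBW = 0.6 · 21 = 12.6 L
Free water deficit = TBW · (Na/140 − 1)
= 12.6 · (161/140 − 1)
= 12.6 · 0.15
= 1.89 L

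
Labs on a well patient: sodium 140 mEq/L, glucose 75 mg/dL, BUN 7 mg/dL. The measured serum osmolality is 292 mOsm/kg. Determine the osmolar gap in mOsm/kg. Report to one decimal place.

5.3 mOsm/kg

Calculated osmolality = 2·Na + glucose/18 + BUN/2.8
= 2·140 + 75/18 + 7/2.8
= 280 + 4.17 + 2.50
= 286.67 mOsm/kg ≈ 286.7 mOsm/kg
Osmolar gap = measured − calculated = 292 − 286.7 = 5.3 mOsm/kg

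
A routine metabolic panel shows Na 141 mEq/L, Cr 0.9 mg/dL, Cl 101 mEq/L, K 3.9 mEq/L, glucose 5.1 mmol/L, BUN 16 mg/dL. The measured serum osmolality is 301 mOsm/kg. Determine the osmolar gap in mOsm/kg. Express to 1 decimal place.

Calculated osmolality = 2·Na + glucose + BUN/2.8
= 2·141 + 5.1 + 16/2.8
= 282 + 5.10 + 5.71
= 292.81 mOsm/kg ≈ 292.8 mOsm/kg
Osmolar gap = measured − calculated = 301 − 292.8 = 8.2 mOsm/kg

8.2 mOsm/kg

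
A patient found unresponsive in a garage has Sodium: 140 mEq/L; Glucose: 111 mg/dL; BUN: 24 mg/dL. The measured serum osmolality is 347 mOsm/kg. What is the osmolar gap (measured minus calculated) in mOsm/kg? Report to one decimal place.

52.3 mOsm/kg

Calculated osmolality = 2·Na + glucose/18 + BUN/2.8
= 2·140 + 111/18 + 24/2.8
= 280 + 6.17 + 8.57
= 294.74 mOsm/kg ≈ 294.7 mOsm/kg
Osmolar gap = measured − calculated = 347 − 294.7 = 52.3 mOsm/kg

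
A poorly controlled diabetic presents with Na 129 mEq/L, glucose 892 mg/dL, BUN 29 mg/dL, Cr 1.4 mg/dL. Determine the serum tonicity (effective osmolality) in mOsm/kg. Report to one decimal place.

307.6 mOsm/kg

Effective osmolality excludes urea (freely permeant across cell membranes):
2·Na + glucose/18
= 2·129 + 892/18
= 258 + 49.56
= 307.56 mOsm/kg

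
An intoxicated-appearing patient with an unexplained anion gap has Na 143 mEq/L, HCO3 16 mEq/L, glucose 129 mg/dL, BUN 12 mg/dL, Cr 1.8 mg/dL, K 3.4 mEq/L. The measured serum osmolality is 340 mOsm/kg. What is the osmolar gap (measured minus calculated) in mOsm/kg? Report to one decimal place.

Calculated osmolality = 2·Na + glucose/18 + BUN/2.8
= 2·143 + 129/18 + 12/2.8
= 286 + 7.17 + 4.29
= 297.46 mOsm/kg ≈ 297.5 mOsm/kg
Osmolar gap = measured − calculated = 340 − 297.5 = 42.5 mOsm/kg

42.5 mOsm/kg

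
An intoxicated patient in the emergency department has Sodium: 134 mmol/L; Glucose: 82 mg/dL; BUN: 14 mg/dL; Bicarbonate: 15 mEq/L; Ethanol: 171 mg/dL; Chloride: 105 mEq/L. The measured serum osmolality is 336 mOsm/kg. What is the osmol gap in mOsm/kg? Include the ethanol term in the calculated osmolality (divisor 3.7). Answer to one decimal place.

Calculated osmolality = 2·Na + glucose/18 + BUN/2.8 + ethanol/3.7
= 2·134 + 82/18 + 14/2.8 + 171/3.7
= 268 + 4.56 + 5 + 46.22
= 323.78 mOsm/kg ≈ 323.8 mOsm/kg
Osmolar gap = measured − calculated = 336 − 323.8 = 12.2 mOsm/kg

12.2 mOsm/kg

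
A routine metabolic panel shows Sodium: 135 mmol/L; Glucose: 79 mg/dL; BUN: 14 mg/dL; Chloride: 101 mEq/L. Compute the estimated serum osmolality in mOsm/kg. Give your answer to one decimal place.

Calculated osmolality = 2·Na + glucose/18 + BUN/2.8
= 2·135 + 79/18 + 14/2.8
= 270 + 4.39 + 5
= 279.39 mOsm/kg

279.4 mOsm/kg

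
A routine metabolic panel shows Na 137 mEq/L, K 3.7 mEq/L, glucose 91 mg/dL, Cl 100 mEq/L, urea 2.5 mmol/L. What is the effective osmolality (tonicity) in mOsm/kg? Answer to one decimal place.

279.1 mOsm/kg

Effective osmolality excludes urea (freely permeant across cell membranes):
2·Na + glucose/18
= 2·137 + 91/18
= 274 + 5.06
= 279.06 mOsm/kg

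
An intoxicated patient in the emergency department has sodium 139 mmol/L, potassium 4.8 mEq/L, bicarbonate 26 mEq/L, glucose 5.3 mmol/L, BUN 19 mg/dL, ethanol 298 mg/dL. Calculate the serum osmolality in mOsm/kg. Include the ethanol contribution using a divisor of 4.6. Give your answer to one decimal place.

Calculated osmolality = 2·Na + glucose + BUN/2.8 + ethanol/4.6
= 2·139 + 5.3 + 19/2.8 + 298/4.6
= 278 + 5.30 + 6.79 + 64.78
= 354.87 mOsm/kg

354.9 mOsm/kg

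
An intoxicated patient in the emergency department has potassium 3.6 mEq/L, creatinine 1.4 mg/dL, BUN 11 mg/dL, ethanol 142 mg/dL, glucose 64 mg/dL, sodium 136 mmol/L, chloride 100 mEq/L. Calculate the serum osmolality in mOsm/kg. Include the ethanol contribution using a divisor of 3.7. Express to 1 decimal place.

317.9 mOsm/kg

Calculated osmolality = 2·Na + glucose/18 + BUN/2.8 + ethanol/3.7
= 2·136 + 64/18 + 11/2.8 + 142/3.7
= 272 + 3.56 + 3.93 + 38.38
= 317.87 mOsm/kg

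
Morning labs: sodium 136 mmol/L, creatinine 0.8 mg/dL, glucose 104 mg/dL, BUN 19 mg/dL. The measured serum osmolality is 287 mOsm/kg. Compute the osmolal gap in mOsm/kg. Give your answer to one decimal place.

2.4 mOsm/kg

Calculated osmolality = 2·Na + glucose/18 + BUN/2.8
= 2·136 + 104/18 + 19/2.8
= 272 + 5.78 + 6.79
= 284.57 mOsm/kg ≈ 284.6 mOsm/kg
Osmolar gap = measured − calculated = 287 − 284.6 = 2.4 mOsm/kg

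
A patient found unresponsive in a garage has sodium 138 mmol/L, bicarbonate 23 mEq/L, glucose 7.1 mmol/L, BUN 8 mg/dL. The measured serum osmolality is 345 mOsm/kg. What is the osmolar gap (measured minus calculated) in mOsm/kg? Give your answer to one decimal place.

Calculated osmolality = 2·Na + glucose + BUN/2.8
= 2·138 + 7.1 + 8/2.8
= 276 + 7.10 + 2.86
= 285.96 mOsm/kg ≈ 286.0 mOsm/kg
Osmolar gap = measured − calculated = 345 − 286.0 = 59.0 mOsm/kg

59.0 mOsm/kg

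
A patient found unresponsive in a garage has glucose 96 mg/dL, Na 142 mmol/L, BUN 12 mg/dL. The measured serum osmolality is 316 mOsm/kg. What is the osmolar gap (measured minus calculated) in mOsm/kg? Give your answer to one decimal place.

Calculated osmolality = 2·Na + glucose/18 + BUN/2.8
= 2·142 + 96/18 + 12/2.8
= 284 + 5.33 + 4.29
= 293.62 mOsm/kg ≈ 293.6 mOsm/kg
Osmolar gap = measured − calculated = 316 − 293.6 = 22.4 mOsm/kg

22.4 mOsm/kg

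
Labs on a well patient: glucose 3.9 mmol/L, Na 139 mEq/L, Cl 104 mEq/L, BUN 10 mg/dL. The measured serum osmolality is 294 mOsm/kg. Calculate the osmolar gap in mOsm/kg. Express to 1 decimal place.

8.5 mOsm/kg

Calculated osmolality = 2·Na + glucose + BUN/2.8
= 2·139 + 3.9 + 10/2.8
= 278 + 3.90 + 3.57
= 285.47 mOsm/kg ≈ 285.5 mOsm/kg
Osmolar gap = measured − calculated = 294 − 285.5 = 8.5 mOsm/kg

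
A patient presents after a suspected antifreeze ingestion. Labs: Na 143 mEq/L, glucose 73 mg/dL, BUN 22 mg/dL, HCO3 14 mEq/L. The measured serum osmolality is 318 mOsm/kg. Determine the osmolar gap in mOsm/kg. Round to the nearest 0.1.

Calculated osmolality = 2·Na + glucose/18 + BUN/2.8
= 2·143 + 73/18 + 22/2.8
= 286 + 4.06 + 7.86
= 297.92 mOsm/kg ≈ 297.9 mOsm/kg
Osmolar gap = measured − calculated = 318 − 297.9 = 20.1 mOsm/kg

20.1 mOsm/kg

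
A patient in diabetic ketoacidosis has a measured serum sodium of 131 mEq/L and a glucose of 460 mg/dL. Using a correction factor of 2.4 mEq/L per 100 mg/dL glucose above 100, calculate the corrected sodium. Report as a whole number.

Corrected Na = measured Na + 2.4 · (glucose − 100)/100
= 131 + 2.4 · (460 − 100)/100
= 131 + 8.6
= 139.6 mEq/L

140 mEq/L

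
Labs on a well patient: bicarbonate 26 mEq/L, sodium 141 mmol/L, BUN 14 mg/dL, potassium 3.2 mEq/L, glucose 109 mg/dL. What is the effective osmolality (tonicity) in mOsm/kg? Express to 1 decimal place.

Effective osmolality excludes urea (freely permeant across cell membranes):
2·Na + glucose/18
= 2·141 + 109/18
= 282 + 6.06
= 288.06 mOsm/kg

288.1 mOsm/kg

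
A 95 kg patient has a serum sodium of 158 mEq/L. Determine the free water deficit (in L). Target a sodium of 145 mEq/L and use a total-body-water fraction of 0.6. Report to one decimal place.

TBW = 0.6 · 95 = 57 L
Free water deficit = TBW · (Na/145 − 1)
= 57 · (158/145 − 1)
= 57 · 0.0897
= 5.11 L

5.1 L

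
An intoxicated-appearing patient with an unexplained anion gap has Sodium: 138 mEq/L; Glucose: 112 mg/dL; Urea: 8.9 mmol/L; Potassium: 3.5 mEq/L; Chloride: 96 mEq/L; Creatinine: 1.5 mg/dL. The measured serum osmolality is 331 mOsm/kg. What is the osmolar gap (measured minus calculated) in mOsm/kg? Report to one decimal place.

Calculated osmolality = 2·Na + glucose/18 + urea
= 2·138 + 112/18 + 8.9
= 276 + 6.22 + 8.90
= 291.12 mOsm/kg ≈ 291.1 mOsm/kg
Osmolar gap = measured − calculated = 331 − 291.1 = 39.9 mOsm/kg

39.9 mOsm/kg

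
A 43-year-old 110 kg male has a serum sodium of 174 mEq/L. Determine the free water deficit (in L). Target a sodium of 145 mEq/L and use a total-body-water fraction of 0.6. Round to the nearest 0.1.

13.2 L

TBW = 0.6 · 110 = 66 L
Free water deficit = TBW · (Na/145 − 1)
= 66 · (174/145 − 1)
= 66 · 0.2
= 13.2 L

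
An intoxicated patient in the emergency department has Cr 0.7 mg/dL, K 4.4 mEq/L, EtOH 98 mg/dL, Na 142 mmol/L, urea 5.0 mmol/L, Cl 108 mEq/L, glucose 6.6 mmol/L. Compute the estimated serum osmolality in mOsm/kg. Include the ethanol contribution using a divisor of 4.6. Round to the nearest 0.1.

316.9 mOsm/kg

Calculated osmolality = 2·Na + glucose + urea + ethanol/4.6
= 2·142 + 6.6 + 5 + 98/4.6
= 284 + 6.60 + 5 + 21.30
= 316.9 mOsm/kg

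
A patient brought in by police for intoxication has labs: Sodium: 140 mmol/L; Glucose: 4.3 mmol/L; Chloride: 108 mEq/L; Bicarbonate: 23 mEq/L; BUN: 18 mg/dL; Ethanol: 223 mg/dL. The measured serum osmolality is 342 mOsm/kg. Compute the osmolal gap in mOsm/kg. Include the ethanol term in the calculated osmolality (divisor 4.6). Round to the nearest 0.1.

Calculated osmolality = 2·Na + glucose + BUN/2.8 + ethanol/4.6
= 2·140 + 4.3 + 18/2.8 + 223/4.6
= 280 + 4.30 + 6.43 + 48.48
= 339.21 mOsm/kg ≈ 339.2 mOsm/kg
Osmolar gap = measured − calculated = 342 − 339.2 = 2.8 mOsm/kg

2.8 mOsm/kg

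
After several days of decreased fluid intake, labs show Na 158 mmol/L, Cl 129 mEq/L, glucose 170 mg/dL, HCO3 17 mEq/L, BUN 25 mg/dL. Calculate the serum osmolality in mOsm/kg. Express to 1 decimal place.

Calculated osmolality = 2·Na + glucose/18 + BUN/2.8
= 2·158 + 170/18 + 25/2.8
= 316 + 9.44 + 8.93
= 334.37 mOsm/kg

334.4 mOsm/kg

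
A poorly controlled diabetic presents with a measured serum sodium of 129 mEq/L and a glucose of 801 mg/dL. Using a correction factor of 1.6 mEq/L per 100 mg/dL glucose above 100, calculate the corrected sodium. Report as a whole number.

140 mEq/L

Corrected Na = measured Na + 1.6 · (glucose − 100)/100
= 129 + 1.6 · (801 − 100)/100
= 129 + 11.2
= 140.2 mEq/L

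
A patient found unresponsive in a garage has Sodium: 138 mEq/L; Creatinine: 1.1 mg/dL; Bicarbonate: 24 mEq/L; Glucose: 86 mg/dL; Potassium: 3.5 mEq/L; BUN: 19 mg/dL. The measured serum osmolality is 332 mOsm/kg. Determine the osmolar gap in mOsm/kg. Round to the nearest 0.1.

Calculated osmolality = 2·Na + glucose/18 + BUN/2.8
= 2·138 + 86/18 + 19/2.8
= 276 + 4.78 + 6.79
= 287.57 mOsm/kg ≈ 287.6 mOsm/kg
Osmolar gap = measured − calculated = 332 − 287.6 = 44.4 mOsm/kg

44.4 mOsm/kg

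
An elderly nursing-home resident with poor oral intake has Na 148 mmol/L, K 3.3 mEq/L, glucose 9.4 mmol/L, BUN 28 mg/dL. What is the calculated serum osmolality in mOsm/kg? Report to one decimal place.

Calculated osmolality = 2·Na + glucose + BUN/2.8
= 2·148 + 9.4 + 28/2.8
= 296 + 9.40 + 10
= 315.4 mOsm/kg

315.4 mOsm/kg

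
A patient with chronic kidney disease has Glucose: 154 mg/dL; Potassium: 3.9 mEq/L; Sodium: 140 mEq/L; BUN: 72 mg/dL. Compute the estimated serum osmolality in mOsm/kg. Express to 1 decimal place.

Calculated osmolality = 2·Na + glucose/18 + BUN/2.8
= 2·140 + 154/18 + 72/2.8
= 280 + 8.56 + 25.71
= 314.27 mOsm/kg

314.3 mOsm/kg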